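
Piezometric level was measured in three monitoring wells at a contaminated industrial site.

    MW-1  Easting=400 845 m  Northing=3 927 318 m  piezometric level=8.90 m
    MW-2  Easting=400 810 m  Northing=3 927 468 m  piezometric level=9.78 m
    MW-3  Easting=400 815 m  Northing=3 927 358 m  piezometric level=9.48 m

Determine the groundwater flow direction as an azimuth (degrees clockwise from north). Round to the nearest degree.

With h = a·x + b·y + c and MW-1 as origin, the differences give:
  (-35)·a + 150·b = +0.88
  (-30)·a + 40·b = +0.58
Eliminate b (×40 and ×150, subtract): 3100·a = -51.800 → a = ∂h/∂x = -0.01671
Back-substitute: b = ∂h/∂y = +0.001968.
Flow direction (−∇h) has components (+0.01671 E, -0.001968 N).
Azimuth = atan2(E, N) = atan2(+0.01671, -0.001968) = 96.7° ≈ 097°.

097°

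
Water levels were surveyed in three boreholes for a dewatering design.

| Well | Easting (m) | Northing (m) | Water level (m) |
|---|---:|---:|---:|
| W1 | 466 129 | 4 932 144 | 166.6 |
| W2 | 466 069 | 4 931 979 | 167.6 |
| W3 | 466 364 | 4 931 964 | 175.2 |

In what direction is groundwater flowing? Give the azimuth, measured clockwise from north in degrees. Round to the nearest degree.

With h = a·x + b·y + c and W1 as origin, the differences give:
  (-60)·a + (-165)·b = +1.0
  235·a + (-180)·b = +8.6
Eliminate b (×(-180) and ×(-165), subtract): 49575·a = 1239.00 → a = ∂h/∂x = +0.02499
Back-substitute: b = ∂h/∂y = -0.01515.
Flow direction (−∇h) has components (-0.02499 E, +0.01515 N).
Azimuth = atan2(E, N) = atan2(-0.02499, +0.01515) = 301.2° ≈ 301°.

301°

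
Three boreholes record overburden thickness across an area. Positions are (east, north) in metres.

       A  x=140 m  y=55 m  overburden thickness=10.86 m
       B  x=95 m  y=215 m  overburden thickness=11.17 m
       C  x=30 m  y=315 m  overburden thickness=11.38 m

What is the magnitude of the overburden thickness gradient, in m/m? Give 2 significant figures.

Three-point gradient (reference A): Δ to B = (-45, 160, +0.31), Δ to C = (-110, 260, +0.52).
∂d/∂x = -0.0004407, ∂d/∂y = +0.001814 (det = 5900).
|∇f| = √(-0.0004407² + 0.001814²) = 0.001867 m/m

0.0019 m/m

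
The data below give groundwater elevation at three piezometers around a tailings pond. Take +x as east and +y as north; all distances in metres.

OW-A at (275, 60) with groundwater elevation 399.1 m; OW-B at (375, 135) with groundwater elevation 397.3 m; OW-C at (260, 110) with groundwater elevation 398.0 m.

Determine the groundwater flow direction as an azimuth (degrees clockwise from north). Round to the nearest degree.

Three-point gradient (reference OW-A): Δ to OW-B = (100, 75, -1.8), Δ to OW-C = (-15, 50, -1.1).
∂h/∂x = -0.001224, ∂h/∂y = -0.02237 (det = 6125).
Flow direction (−∇h) has components (+0.001224 E, +0.02237 N).
Azimuth = atan2(E, N) = atan2(+0.001224, +0.02237) = 3.1° ≈ 003°.

003°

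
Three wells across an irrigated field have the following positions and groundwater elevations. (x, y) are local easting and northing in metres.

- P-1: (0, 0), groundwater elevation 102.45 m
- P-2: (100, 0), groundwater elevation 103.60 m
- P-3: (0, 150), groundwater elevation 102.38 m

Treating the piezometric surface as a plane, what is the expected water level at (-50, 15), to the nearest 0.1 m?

101.9 m

∂h/∂x = (103.60 − 102.45) / (100 − 0) = +0.01150
∂h/∂y = (102.38 − 102.45) / (150 − 0) = -0.0004667
h(-50, 15) = 102.45 + (+0.01150)·(-50) + (-0.0004667)·(15) = 102.45 -0.575 -0.007 = 101.868 m.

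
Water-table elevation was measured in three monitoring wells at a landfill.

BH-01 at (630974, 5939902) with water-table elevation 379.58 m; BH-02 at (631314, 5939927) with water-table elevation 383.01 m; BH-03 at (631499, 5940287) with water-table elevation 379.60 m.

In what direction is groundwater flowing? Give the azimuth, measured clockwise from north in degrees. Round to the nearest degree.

Three-point gradient (reference BH-01): Δ to BH-02 = (340, 25, +3.43), Δ to BH-03 = (525, 385, +0.02).
∂h/∂x = +0.01121, ∂h/∂y = -0.01523 (det = 117775).
Flow direction (−∇h) has components (-0.01121 E, +0.01523 N).
Azimuth = atan2(E, N) = atan2(-0.01121, +0.01523) = 323.7° ≈ 324°.

324°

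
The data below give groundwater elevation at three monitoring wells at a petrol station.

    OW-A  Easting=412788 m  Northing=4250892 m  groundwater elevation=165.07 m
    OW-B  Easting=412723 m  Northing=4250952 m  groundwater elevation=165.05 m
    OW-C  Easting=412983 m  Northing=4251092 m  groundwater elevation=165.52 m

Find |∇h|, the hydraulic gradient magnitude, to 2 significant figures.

0.0016

Taking OW-A as reference: OW-B−OW-A = (-65, 60, -0.02); OW-C−OW-A = (195, 200, +0.45).
Determinant of the coordinate differences = (-65)·200 − 195·60 = -24700.
∂h/∂x = [(-0.02)·200 − (+0.45)·60] / -24700 = +0.001255
∂h/∂y = [(-65)·(+0.45) − 195·(-0.02)] / -24700 = +0.001026
|∇h| = √(0.001255² + 0.001026²) = 0.001621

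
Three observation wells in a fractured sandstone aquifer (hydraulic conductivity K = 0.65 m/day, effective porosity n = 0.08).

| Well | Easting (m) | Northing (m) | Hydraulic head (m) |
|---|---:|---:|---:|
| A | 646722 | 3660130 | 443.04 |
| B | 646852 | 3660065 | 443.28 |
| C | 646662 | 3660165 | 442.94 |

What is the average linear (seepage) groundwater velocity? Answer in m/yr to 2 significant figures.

11 m/yr

With h = a·x + b·y + c and A as origin, the differences give:
  130·a + (-65)·b = +0.24
  (-60)·a + 35·b = -0.10
Eliminate b (×35 and ×(-65), subtract): 650·a = 1.900 → a = ∂h/∂x = +0.002923
Back-substitute: b = ∂h/∂y = +0.002154.
|∇h| = √(0.002923² + 0.002154²) = 0.003631
Seepage velocity v = K·i/n = 0.65 × 0.003631 / 0.08 = 0.0295 m/day = 10.77 m/yr.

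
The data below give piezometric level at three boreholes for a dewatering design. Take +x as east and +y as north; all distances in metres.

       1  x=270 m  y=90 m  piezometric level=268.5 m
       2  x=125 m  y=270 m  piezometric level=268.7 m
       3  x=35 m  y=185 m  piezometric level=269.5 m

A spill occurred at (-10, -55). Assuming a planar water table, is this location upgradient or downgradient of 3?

With h = a·x + b·y + c and 1 as origin, the differences give:
  (-145)·a + 180·b = +0.2
  (-235)·a + 95·b = +1.0
Eliminate b (×95 and ×180, subtract): 28525·a = -161.00 → a = ∂h/∂x = -0.005644
Back-substitute: b = ∂h/∂y = -0.003436.
Head at (-10, -55) = 268.5 + (-0.005644)·(-280) + (-0.003436)·(-145) = 270.58 m.
That is higher than the 269.5 m at 3, so the point is upgradient.

upgradient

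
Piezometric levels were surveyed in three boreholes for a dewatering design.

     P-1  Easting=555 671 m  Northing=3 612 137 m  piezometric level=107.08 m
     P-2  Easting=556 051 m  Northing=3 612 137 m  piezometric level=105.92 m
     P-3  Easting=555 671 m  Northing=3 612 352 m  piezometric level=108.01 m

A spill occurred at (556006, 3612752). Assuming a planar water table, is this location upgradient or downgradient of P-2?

upgradient

∂h/∂x = (105.92 − 107.08) / (556051 − 555671) = -0.003053
∂h/∂y = (108.01 − 107.08) / (3612352 − 3612137) = +0.004326
Head at (556006, 3612752) = 107.08 + (-0.003053)·(335) + (+0.004326)·(615) = 108.72 m.
That is higher than the 105.92 m at P-2, so the point is upgradient.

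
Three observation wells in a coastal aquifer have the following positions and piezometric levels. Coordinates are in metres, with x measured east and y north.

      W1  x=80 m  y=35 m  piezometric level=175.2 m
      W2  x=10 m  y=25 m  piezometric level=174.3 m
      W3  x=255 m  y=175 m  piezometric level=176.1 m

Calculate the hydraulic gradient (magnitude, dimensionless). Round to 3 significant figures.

With h = a·x + b·y + c and W1 as origin, the differences give:
  (-70)·a + (-10)·b = -0.9
  175·a + 140·b = +0.9
Eliminate b (×140 and ×(-10), subtract): -8050·a = -117.00 → a = ∂h/∂x = +0.01453
Back-substitute: b = ∂h/∂y = -0.01174.
|∇h| = √(0.01453² + -0.01174²) = 0.01868

0.0187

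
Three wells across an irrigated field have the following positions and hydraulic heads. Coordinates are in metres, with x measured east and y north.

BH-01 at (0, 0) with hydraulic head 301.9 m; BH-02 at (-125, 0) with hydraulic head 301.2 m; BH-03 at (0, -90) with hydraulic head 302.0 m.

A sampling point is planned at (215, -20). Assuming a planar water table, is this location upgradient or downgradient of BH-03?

upgradient

∂h/∂x = (301.2 − 301.9) / (-125 − 0) = +0.005600
∂h/∂y = (302.0 − 301.9) / (-90 − 0) = -0.001111
Head at (215, -20) = 301.9 + (+0.005600)·(215) + (-0.001111)·(-20) = 303.13 m.
That is higher than the 302.0 m at BH-03, so the point is upgradient.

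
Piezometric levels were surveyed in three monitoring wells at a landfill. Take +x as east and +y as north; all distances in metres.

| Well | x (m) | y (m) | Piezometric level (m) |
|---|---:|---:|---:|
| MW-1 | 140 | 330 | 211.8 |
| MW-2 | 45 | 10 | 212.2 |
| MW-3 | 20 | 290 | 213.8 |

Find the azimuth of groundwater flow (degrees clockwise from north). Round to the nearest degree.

With h = a·x + b·y + c and MW-1 as origin, the differences give:
  (-95)·a + (-320)·b = +0.4
  (-120)·a + (-40)·b = +2.0
Eliminate b (×(-40) and ×(-320), subtract): -34600·a = 624.00 → a = ∂h/∂x = -0.01803
Back-substitute: b = ∂h/∂y = +0.004104.
Flow direction (−∇h) has components (+0.01803 E, -0.004104 N).
Azimuth = atan2(E, N) = atan2(+0.01803, -0.004104) = 102.8° ≈ 103°.

103°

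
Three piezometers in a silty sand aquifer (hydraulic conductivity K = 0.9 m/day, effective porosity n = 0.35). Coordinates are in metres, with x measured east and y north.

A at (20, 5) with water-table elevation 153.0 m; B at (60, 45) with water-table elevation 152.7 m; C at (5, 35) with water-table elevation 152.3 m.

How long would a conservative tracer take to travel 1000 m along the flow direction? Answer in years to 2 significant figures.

Differences from A: to B (Δx, Δy, Δh) = (40, 40, -0.3); to C = (-15, 30, -0.7).
Solve a·Δx + b·Δy = Δh: det = 40·30 − (-15)·40 = 1800.
∂h/∂x = [(-0.3)·30 − (-0.7)·40] / 1800 = +0.01056
∂h/∂y = [40·(-0.7) − (-15)·(-0.3)] / 1800 = -0.01806
|∇h| = √(0.01056² + -0.01806²) = 0.02092
Seepage velocity v = K·i/n = 0.9 × 0.02092 / 0.35 = 0.05379 m/day.
t = 1000 / 0.05379 = 1.859e+04 days = 50.9 years.

51 years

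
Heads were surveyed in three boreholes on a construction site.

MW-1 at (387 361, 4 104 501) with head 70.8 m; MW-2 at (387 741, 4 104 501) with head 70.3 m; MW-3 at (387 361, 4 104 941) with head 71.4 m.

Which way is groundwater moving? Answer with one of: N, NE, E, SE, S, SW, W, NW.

∂h/∂x = (70.3 − 70.8) / (387741 − 387361) = -0.001316
∂h/∂y = (71.4 − 70.8) / (4104941 − 4104501) = +0.001364
Flow = −∇h = (+0.001316 east, -0.001364 north), which points southeast.

SE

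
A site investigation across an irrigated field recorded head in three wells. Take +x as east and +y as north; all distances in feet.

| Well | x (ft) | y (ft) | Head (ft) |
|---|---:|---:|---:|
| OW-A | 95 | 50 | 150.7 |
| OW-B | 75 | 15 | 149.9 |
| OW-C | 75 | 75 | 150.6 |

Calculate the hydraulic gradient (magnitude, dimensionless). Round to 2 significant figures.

0.023

Differences from OW-A: to OW-B (Δx, Δy, Δh) = (-20, -35, -0.8); to OW-C = (-20, 25, -0.1).
Solve a·Δx + b·Δy = Δh: det = (-20)·25 − (-20)·(-35) = -1200.
∂h/∂x = [(-0.8)·25 − (-0.1)·(-35)] / -1200 = +0.01958
∂h/∂y = [(-20)·(-0.1) − (-20)·(-0.8)] / -1200 = +0.01167
|∇h| = √(0.01958² + 0.01167²) = 0.02279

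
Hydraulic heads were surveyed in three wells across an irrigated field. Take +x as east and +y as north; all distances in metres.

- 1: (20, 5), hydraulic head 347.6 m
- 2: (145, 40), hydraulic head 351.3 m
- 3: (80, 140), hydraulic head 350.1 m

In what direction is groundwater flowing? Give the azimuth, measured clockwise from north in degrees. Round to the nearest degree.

Three-point gradient (reference 1): Δ to 2 = (125, 35, +3.7), Δ to 3 = (60, 135, +2.5).
∂h/∂x = +0.02788, ∂h/∂y = +0.006125 (det = 14775).
Flow direction (−∇h) has components (-0.02788 E, -0.006125 N).
Azimuth = atan2(E, N) = atan2(-0.02788, -0.006125) = 257.6° ≈ 258°.

258°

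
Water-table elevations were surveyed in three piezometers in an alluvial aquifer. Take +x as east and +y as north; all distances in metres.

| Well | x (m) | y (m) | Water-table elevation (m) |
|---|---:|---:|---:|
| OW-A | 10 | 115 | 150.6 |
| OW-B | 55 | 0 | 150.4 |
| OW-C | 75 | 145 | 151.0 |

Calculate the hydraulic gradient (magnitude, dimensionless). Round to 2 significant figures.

Three-point gradient (reference OW-A): Δ to OW-B = (45, -115, -0.2), Δ to OW-C = (65, 30, +0.4).
∂h/∂x = +0.004533, ∂h/∂y = +0.003513 (det = 8825).
|∇h| = √(0.004533² + 0.003513²) = 0.005735

0.0057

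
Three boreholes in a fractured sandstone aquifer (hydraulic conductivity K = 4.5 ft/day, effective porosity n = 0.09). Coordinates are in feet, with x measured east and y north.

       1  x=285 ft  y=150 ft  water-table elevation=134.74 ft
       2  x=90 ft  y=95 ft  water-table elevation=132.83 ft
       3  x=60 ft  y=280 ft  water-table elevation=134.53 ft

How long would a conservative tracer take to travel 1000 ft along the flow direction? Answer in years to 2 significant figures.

Differences from 1: to 2 (Δx, Δy, Δh) = (-195, -55, -1.91); to 3 = (-225, 130, -0.21).
Solve a·Δx + b·Δy = Δh: det = (-195)·130 − (-225)·(-55) = -37725.
∂h/∂x = [(-1.91)·130 − (-0.21)·(-55)] / -37725 = +0.006888
∂h/∂y = [(-195)·(-0.21) − (-225)·(-1.91)] / -37725 = +0.01031
|∇h| = √(0.006888² + 0.01031²) = 0.0124
Seepage velocity v = K·i/n = 4.5 × 0.0124 / 0.09 = 0.62 ft/day.
t = 1000 / 0.62 = 1613 days = 4.42 years.

4.4 years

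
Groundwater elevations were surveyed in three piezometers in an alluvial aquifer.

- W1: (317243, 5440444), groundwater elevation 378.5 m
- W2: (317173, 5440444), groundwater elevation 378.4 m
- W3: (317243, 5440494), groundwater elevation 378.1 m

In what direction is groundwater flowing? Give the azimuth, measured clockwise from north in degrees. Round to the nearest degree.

∂h/∂x = (378.4 − 378.5) / (317173 − 317243) = +0.001429
∂h/∂y = (378.1 − 378.5) / (5440494 − 5440444) = -0.008000
Flow direction (−∇h) has components (-0.001429 E, +0.008000 N).
Azimuth = atan2(E, N) = atan2(-0.001429, +0.008000) = 349.9° ≈ 350°.

350°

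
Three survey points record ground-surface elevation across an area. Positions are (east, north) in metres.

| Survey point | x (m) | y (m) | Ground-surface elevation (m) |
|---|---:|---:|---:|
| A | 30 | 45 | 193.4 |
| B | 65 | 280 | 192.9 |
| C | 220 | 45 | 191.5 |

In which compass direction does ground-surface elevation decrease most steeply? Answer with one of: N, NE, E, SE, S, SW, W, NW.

E

Taking A as reference: B−A = (35, 235, -0.5); C−A = (190, 0, -1.9).
Determinant of the coordinate differences = 35·0 − 190·235 = -44650.
∂z/∂x = [(-0.5)·0 − (-1.9)·235] / -44650 = -0.01000
∂z/∂y = [35·(-1.9) − 190·(-0.5)] / -44650 = -0.0006383
Steepest decrease is along −∇f = (+0.01000 E, +0.0006383 N) → east.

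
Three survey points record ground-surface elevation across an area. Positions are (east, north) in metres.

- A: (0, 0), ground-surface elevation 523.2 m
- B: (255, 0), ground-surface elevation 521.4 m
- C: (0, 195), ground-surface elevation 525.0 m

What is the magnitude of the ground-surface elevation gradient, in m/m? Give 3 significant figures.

0.0116 m/m

∂z/∂x = (521.4 − 523.2) / (255 − 0) = -0.007059
∂z/∂y = (525.0 − 523.2) / (195 − 0) = +0.009231
|∇f| = √(-0.007059² + 0.009231²) = 0.01162 m/m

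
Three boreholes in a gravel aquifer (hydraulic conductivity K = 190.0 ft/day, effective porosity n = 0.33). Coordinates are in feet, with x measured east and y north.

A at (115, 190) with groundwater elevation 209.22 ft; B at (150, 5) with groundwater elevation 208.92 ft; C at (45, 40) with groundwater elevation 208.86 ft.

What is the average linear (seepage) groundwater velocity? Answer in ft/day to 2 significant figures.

1.3 ft/day

With h = a·x + b·y + c and A as origin, the differences give:
  35·a + (-185)·b = -0.30
  (-70)·a + (-150)·b = -0.36
Eliminate b (×(-150) and ×(-185), subtract): -18200·a = -21.600 → a = ∂h/∂x = +0.001187
Back-substitute: b = ∂h/∂y = +0.001846.
|∇h| = √(0.001187² + 0.001846²) = 0.002195
Seepage velocity v = K·i/n = 190.0 × 0.002195 / 0.33 = 1.264 ft/day.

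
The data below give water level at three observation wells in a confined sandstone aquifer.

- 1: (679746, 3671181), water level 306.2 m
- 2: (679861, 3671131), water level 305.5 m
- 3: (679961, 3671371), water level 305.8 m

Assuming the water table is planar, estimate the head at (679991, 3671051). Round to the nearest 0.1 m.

Three-point gradient (reference 1): Δ to 2 = (115, -50, -0.7), Δ to 3 = (215, 190, -0.4).
∂h/∂x = -0.004693, ∂h/∂y = +0.003206 (det = 32600).
h(679991, 3671051) = 306.2 + (-0.004693)·(245) + (+0.003206)·(-130) = 306.2 -1.150 -0.417 = 304.633 m.

304.6 m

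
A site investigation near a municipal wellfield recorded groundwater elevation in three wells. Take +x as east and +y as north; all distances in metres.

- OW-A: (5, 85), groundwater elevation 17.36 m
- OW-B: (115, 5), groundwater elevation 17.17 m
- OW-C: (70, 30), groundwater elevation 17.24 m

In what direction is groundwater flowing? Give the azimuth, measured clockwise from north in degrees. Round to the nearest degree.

135°

With h = a·x + b·y + c and OW-A as origin, the differences give:
  110·a + (-80)·b = -0.19
  65·a + (-55)·b = -0.12
Eliminate b (×(-55) and ×(-80), subtract): -850·a = 0.850 → a = ∂h/∂x = -0.0010000
Back-substitute: b = ∂h/∂y = +0.001000.
Flow direction (−∇h) has components (+0.0010000 E, -0.001000 N).
Azimuth = atan2(E, N) = atan2(+0.0010000, -0.001000) = 135.0° ≈ 135°.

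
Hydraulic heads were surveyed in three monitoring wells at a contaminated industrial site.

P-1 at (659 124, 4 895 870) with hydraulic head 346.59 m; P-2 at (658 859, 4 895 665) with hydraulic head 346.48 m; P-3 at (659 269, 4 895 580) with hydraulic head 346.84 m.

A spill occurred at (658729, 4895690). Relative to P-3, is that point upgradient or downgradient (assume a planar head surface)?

downgradient

Differences from P-1: to P-2 (Δx, Δy, Δh) = (-265, -205, -0.11); to P-3 = (145, -290, +0.25).
Solve a·Δx + b·Δy = Δh: det = (-265)·(-290) − 145·(-205) = 106575.
∂h/∂x = [(-0.11)·(-290) − (+0.25)·(-205)] / 106575 = +0.0007802
∂h/∂y = [(-265)·(+0.25) − 145·(-0.11)] / 106575 = -0.0004720
Head at (658729, 4895690) = 346.59 + (+0.0007802)·(-395) + (-0.0004720)·(-180) = 346.37 m.
That is lower than the 346.84 m at P-3, so the point is downgradient.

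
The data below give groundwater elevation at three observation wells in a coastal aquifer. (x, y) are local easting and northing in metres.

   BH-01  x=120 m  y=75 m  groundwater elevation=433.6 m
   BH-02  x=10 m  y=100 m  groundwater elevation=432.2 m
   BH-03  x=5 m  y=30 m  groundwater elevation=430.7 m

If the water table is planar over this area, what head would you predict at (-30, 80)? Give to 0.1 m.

Taking BH-01 as reference: BH-02−BH-01 = (-110, 25, -1.4); BH-03−BH-01 = (-115, -45, -2.9).
Determinant of the coordinate differences = (-110)·(-45) − (-115)·25 = 7825.
∂h/∂x = [(-1.4)·(-45) − (-2.9)·25] / 7825 = +0.01732
∂h/∂y = [(-110)·(-2.9) − (-115)·(-1.4)] / 7825 = +0.02019
h(-30, 80) = 433.6 + (+0.01732)·(-150) + (+0.02019)·(5) = 433.6 -2.597 +0.101 = 431.104 m.

431.1 m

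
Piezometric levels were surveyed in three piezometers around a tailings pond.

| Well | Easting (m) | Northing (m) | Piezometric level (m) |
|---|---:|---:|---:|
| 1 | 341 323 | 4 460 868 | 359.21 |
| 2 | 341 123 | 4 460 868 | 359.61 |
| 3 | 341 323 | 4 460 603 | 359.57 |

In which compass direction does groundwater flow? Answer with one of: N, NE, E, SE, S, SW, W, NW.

∂h/∂x = (359.61 − 359.21) / (341123 − 341323) = -0.002000
∂h/∂y = (359.57 − 359.21) / (4460603 − 4460868) = -0.001358
Flow = −∇h = (+0.002000 east, +0.001358 north), which points northeast.

NE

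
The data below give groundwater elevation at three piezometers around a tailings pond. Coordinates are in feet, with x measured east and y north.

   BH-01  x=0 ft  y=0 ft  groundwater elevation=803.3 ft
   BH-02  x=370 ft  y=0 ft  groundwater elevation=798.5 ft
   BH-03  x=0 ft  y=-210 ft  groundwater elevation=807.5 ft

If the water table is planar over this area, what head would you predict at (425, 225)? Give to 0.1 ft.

793.3 ft

∂h/∂x = (798.5 − 803.3) / (370 − 0) = -0.01297
∂h/∂y = (807.5 − 803.3) / (-210 − 0) = -0.02000
h(425, 225) = 803.3 + (-0.01297)·(425) + (-0.02000)·(225) = 803.3 -5.514 -4.500 = 793.286 ft.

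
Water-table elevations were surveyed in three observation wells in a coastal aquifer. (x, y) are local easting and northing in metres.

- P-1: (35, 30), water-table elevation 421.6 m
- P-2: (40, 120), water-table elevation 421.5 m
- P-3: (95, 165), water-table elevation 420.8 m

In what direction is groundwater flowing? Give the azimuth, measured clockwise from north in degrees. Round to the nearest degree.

088°

Three-point gradient (reference P-1): Δ to P-2 = (5, 90, -0.1), Δ to P-3 = (60, 135, -0.8).
∂h/∂x = -0.01238, ∂h/∂y = -0.0004233 (det = -4725).
Flow direction (−∇h) has components (+0.01238 E, +0.0004233 N).
Azimuth = atan2(E, N) = atan2(+0.01238, +0.0004233) = 88.0° ≈ 088°.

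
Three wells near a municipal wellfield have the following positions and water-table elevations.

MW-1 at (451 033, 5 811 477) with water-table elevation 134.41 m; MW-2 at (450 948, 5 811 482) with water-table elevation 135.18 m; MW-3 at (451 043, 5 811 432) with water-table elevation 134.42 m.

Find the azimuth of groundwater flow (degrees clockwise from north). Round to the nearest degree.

With h = a·x + b·y + c and MW-1 as origin, the differences give:
  (-85)·a + 5·b = +0.77
  10·a + (-45)·b = +0.01
Eliminate b (×(-45) and ×5, subtract): 3775·a = -34.700 → a = ∂h/∂x = -0.009192
Back-substitute: b = ∂h/∂y = -0.002265.
Flow direction (−∇h) has components (+0.009192 E, +0.002265 N).
Azimuth = atan2(E, N) = atan2(+0.009192, +0.002265) = 76.2° ≈ 076°.

076°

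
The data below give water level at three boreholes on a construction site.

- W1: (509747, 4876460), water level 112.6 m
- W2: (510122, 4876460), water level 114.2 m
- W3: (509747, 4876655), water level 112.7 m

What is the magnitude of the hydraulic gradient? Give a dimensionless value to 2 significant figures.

∂h/∂x = (114.2 − 112.6) / (510122 − 509747) = +0.004267
∂h/∂y = (112.7 − 112.6) / (4876655 − 4876460) = +0.0005128
|∇h| = √(0.004267² + 0.0005128²) = 0.004298

0.0043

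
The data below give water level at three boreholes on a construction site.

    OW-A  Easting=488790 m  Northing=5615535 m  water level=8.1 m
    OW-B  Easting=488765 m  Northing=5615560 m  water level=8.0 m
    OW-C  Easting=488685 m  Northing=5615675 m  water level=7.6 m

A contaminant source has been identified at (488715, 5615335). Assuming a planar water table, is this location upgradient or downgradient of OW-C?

With h = a·x + b·y + c and OW-A as origin, the differences give:
  (-25)·a + 25·b = -0.1
  (-105)·a + 140·b = -0.5
Eliminate b (×140 and ×25, subtract): -875·a = -1.50 → a = ∂h/∂x = +0.001714
Back-substitute: b = ∂h/∂y = -0.002286.
Head at (488715, 5615335) = 8.1 + (+0.001714)·(-75) + (-0.002286)·(-200) = 8.43 m.
That is higher than the 7.6 m at OW-C, so the point is upgradient.

upgradient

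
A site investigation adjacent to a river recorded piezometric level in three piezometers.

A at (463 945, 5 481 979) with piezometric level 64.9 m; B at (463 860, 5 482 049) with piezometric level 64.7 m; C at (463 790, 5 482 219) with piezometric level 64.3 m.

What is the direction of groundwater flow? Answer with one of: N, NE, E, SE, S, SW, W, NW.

Differences from A: to B (Δx, Δy, Δh) = (-85, 70, -0.2); to C = (-155, 240, -0.6).
Solve a·Δx + b·Δy = Δh: det = (-85)·240 − (-155)·70 = -9550.
∂h/∂x = [(-0.2)·240 − (-0.6)·70] / -9550 = +0.0006283
∂h/∂y = [(-85)·(-0.6) − (-155)·(-0.2)] / -9550 = -0.002094
Flow = −∇h = (-0.0006283 east, +0.002094 north), which points north.

N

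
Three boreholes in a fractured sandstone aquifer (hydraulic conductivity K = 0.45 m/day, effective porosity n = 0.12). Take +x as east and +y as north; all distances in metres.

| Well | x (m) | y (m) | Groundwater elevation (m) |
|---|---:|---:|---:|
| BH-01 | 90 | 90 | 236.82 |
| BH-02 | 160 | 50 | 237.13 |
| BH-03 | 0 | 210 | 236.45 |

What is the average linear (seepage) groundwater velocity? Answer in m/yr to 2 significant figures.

Three-point gradient (reference BH-01): Δ to BH-02 = (70, -40, +0.31), Δ to BH-03 = (-90, 120, -0.37).
∂h/∂x = +0.004667, ∂h/∂y = +0.0004167 (det = 4800).
|∇h| = √(0.004667² + 0.0004167²) = 0.004686
Seepage velocity v = K·i/n = 0.45 × 0.004686 / 0.12 = 0.01757 m/day = 6.417 m/yr.

6.4 m/yr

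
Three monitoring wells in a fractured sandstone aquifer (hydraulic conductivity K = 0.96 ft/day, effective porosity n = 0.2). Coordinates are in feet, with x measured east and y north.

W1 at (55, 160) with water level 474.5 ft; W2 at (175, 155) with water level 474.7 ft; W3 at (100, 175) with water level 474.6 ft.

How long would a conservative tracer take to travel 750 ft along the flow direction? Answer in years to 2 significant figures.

190 years

Differences from W1: to W2 (Δx, Δy, Δh) = (120, -5, +0.2); to W3 = (45, 15, +0.1).
Solve a·Δx + b·Δy = Δh: det = 120·15 − 45·(-5) = 2025.
∂h/∂x = [(+0.2)·15 − (+0.1)·(-5)] / 2025 = +0.001728
∂h/∂y = [120·(+0.1) − 45·(+0.2)] / 2025 = +0.001481
|∇h| = √(0.001728² + 0.001481²) = 0.002276
Seepage velocity v = K·i/n = 0.96 × 0.002276 / 0.2 = 0.01092 ft/day.
t = 750 / 0.01092 = 6.868e+04 days = 188 years.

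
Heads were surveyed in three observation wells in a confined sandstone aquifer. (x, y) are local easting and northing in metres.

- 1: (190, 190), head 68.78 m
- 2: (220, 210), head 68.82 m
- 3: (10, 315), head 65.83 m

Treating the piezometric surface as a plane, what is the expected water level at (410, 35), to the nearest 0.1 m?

72.4 m

With h = a·x + b·y + c and 1 as origin, the differences give:
  30·a + 20·b = +0.04
  (-180)·a + 125·b = -2.95
Eliminate b (×125 and ×20, subtract): 7350·a = 64.000 → a = ∂h/∂x = +0.008707
Back-substitute: b = ∂h/∂y = -0.01106.
h(410, 35) = 68.78 + (+0.008707)·(220) + (-0.01106)·(-155) = 68.78 +1.916 +1.714 = 72.410 m.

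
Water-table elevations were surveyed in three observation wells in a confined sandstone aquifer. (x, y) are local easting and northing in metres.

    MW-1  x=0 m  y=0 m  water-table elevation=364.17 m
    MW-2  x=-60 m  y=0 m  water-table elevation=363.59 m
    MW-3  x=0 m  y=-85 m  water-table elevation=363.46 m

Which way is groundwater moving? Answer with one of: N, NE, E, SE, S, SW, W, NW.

∂h/∂x = (363.59 − 364.17) / (-60 − 0) = +0.009667
∂h/∂y = (363.46 − 364.17) / (-85 − 0) = +0.008353
Flow = −∇h = (-0.009667 east, -0.008353 north), which points southwest.

SW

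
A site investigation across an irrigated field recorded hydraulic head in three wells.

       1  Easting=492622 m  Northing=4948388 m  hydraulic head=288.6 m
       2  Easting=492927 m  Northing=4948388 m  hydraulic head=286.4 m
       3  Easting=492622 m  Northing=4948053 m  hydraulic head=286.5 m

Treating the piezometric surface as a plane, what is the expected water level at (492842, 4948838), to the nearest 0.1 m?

∂h/∂x = (286.4 − 288.6) / (492927 − 492622) = -0.007213
∂h/∂y = (286.5 − 288.6) / (4948053 − 4948388) = +0.006269
h(492842, 4948838) = 288.6 + (-0.007213)·(220) + (+0.006269)·(450) = 288.6 -1.587 +2.821 = 289.834 m.

289.8 m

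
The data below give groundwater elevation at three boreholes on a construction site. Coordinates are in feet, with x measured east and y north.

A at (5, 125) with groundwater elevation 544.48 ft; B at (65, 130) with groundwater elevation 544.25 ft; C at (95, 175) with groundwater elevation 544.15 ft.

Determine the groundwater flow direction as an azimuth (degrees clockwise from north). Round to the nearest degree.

095°

Differences from A: to B (Δx, Δy, Δh) = (60, 5, -0.23); to C = (90, 50, -0.33).
Solve a·Δx + b·Δy = Δh: det = 60·50 − 90·5 = 2550.
∂h/∂x = [(-0.23)·50 − (-0.33)·5] / 2550 = -0.003863
∂h/∂y = [60·(-0.33) − 90·(-0.23)] / 2550 = +0.0003529
Flow direction (−∇h) has components (+0.003863 E, -0.0003529 N).
Azimuth = atan2(E, N) = atan2(+0.003863, -0.0003529) = 95.2° ≈ 095°.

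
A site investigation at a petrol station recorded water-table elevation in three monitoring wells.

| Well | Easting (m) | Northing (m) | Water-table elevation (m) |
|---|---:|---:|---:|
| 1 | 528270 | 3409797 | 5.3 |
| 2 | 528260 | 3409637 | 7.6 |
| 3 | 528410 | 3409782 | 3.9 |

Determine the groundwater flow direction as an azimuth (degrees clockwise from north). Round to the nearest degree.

040°

Taking 1 as reference: 2−1 = (-10, -160, +2.3); 3−1 = (140, -15, -1.4).
Solve a·Δx + b·Δy = Δh: det = (-10)·(-15) − 140·(-160) = 22550.
∂h/∂x = [(+2.3)·(-15) − (-1.4)·(-160)] / 22550 = -0.01146
∂h/∂y = [(-10)·(-1.4) − 140·(+2.3)] / 22550 = -0.01366
Flow direction (−∇h) has components (+0.01146 E, +0.01366 N).
Azimuth = atan2(E, N) = atan2(+0.01146, +0.01366) = 40.0° ≈ 040°.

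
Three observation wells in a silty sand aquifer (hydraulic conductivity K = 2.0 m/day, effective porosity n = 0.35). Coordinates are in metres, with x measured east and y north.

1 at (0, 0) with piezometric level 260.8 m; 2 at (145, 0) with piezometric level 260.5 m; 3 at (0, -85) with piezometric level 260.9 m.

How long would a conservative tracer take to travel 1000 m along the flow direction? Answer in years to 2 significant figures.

200 years

∂h/∂x = (260.5 − 260.8) / (145 − 0) = -0.002069
∂h/∂y = (260.9 − 260.8) / (-85 − 0) = -0.001176
|∇h| = √(-0.002069² + -0.001176²) = 0.00238
Seepage velocity v = K·i/n = 2.0 × 0.00238 / 0.35 = 0.0136 m/day.
t = 1000 / 0.0136 = 7.353e+04 days = 201 years.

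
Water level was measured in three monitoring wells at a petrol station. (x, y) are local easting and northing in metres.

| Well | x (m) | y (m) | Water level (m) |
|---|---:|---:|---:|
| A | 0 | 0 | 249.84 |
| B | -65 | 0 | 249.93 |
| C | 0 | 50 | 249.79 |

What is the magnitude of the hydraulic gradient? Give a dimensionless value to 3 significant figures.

0.00171

∂h/∂x = (249.93 − 249.84) / (-65 − 0) = -0.001385
∂h/∂y = (249.79 − 249.84) / (50 − 0) = -0.001000
|∇h| = √(-0.001385² + -0.001000²) = 0.001708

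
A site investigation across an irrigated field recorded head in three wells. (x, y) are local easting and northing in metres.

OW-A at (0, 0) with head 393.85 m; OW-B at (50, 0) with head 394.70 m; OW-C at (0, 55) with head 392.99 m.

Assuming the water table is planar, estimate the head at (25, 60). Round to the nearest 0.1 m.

∂h/∂x = (394.70 − 393.85) / (50 − 0) = +0.01700
∂h/∂y = (392.99 − 393.85) / (55 − 0) = -0.01564
h(25, 60) = 393.85 + (+0.01700)·(25) + (-0.01564)·(60) = 393.85 +0.425 -0.938 = 393.337 m.

393.3 m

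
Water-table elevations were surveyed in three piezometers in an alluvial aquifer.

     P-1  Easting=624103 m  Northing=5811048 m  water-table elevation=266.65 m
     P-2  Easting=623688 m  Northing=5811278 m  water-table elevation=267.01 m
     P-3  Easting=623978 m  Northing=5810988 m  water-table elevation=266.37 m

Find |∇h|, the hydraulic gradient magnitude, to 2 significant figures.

0.0031

Taking P-1 as reference: P-2−P-1 = (-415, 230, +0.36); P-3−P-1 = (-125, -60, -0.28).
Solve a·Δx + b·Δy = Δh: det = (-415)·(-60) − (-125)·230 = 53650.
∂h/∂x = [(+0.36)·(-60) − (-0.28)·230] / 53650 = +0.0007978
∂h/∂y = [(-415)·(-0.28) − (-125)·(+0.36)] / 53650 = +0.003005
|∇h| = √(0.0007978² + 0.003005²) = 0.003109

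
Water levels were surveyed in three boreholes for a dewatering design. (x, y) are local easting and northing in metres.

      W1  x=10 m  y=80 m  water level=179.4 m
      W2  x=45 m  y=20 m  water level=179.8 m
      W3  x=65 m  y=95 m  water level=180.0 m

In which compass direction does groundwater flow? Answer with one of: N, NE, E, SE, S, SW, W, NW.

W

Differences from W1: to W2 (Δx, Δy, Δh) = (35, -60, +0.4); to W3 = (55, 15, +0.6).
Solve a·Δx + b·Δy = Δh: det = 35·15 − 55·(-60) = 3825.
∂h/∂x = [(+0.4)·15 − (+0.6)·(-60)] / 3825 = +0.01098
∂h/∂y = [35·(+0.6) − 55·(+0.4)] / 3825 = -0.0002614
Flow = −∇h = (-0.01098 east, +0.0002614 north), which points west.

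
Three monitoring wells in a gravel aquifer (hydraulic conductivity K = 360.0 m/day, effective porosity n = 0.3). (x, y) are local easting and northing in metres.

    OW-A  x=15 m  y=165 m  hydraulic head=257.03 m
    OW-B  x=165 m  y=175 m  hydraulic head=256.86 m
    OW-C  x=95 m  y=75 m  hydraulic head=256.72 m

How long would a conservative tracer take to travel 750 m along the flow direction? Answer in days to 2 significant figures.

240 days

Differences from OW-A: to OW-B (Δx, Δy, Δh) = (150, 10, -0.17); to OW-C = (80, -90, -0.31).
Determinant of the coordinate differences = 150·(-90) − 80·10 = -14300.
∂h/∂x = [(-0.17)·(-90) − (-0.31)·10] / -14300 = -0.001287
∂h/∂y = [150·(-0.31) − 80·(-0.17)] / -14300 = +0.002301
|∇h| = √(-0.001287² + 0.002301²) = 0.002636
Seepage velocity v = K·i/n = 360.0 × 0.002636 / 0.3 = 3.163 m/day.
t = 750 / 3.163 = 237.1 days.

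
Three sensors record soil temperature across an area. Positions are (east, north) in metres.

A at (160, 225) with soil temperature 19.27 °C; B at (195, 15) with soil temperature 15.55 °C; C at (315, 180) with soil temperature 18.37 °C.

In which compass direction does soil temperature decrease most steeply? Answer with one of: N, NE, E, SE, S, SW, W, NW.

Three-point gradient (reference A): Δ to B = (35, -210, -3.72), Δ to C = (155, -45, -0.90).
∂T/∂x = -0.0006973, ∂T/∂y = +0.01760 (det = 30975).
Steepest decrease is along −∇f = (+0.0006973 E, -0.01760 N) → south.

S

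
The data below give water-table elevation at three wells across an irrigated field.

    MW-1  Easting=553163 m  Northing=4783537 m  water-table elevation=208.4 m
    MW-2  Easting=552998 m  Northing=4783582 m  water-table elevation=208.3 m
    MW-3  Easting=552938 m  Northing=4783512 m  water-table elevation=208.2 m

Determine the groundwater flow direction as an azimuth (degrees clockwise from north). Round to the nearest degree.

Three-point gradient (reference MW-1): Δ to MW-2 = (-165, 45, -0.1), Δ to MW-3 = (-225, -25, -0.2).
∂h/∂x = +0.0008070, ∂h/∂y = +0.0007368 (det = 14250).
Flow direction (−∇h) has components (-0.0008070 E, -0.0007368 N).
Azimuth = atan2(E, N) = atan2(-0.0008070, -0.0007368) = 227.6° ≈ 228°.

228°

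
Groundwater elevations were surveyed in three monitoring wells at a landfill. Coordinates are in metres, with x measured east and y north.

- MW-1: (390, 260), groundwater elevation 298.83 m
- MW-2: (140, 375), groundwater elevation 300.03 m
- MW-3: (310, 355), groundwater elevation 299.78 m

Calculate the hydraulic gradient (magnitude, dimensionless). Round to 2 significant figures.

0.0097

Differences from MW-1: to MW-2 (Δx, Δy, Δh) = (-250, 115, +1.20); to MW-3 = (-80, 95, +0.95).
Solve a·Δx + b·Δy = Δh: det = (-250)·95 − (-80)·115 = -14550.
∂h/∂x = [(+1.20)·95 − (+0.95)·115] / -14550 = -0.0003265
∂h/∂y = [(-250)·(+0.95) − (-80)·(+1.20)] / -14550 = +0.009725
|∇h| = √(-0.0003265² + 0.009725²) = 0.00973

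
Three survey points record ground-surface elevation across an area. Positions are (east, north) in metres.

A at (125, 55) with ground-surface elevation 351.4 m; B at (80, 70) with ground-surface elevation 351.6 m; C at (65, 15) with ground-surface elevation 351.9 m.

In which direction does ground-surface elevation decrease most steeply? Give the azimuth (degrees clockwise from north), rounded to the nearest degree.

With z = a·x + b·y + c and A as origin, the differences give:
  (-45)·a + 15·b = +0.2
  (-60)·a + (-40)·b = +0.5
Eliminate b (×(-40) and ×15, subtract): 2700·a = -15.50 → a = ∂z/∂x = -0.005741
Back-substitute: b = ∂z/∂y = -0.003889.
Steepest decrease is along −∇f: components (+0.005741 E, +0.003889 N).
Azimuth = atan2(+0.005741, +0.003889) = 55.9° ≈ 056°.

056°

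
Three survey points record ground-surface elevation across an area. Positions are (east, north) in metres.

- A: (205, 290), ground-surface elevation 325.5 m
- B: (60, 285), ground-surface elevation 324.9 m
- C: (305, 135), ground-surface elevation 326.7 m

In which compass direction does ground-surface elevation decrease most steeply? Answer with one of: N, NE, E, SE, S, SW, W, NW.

NW

Differences from A: to B (Δx, Δy, Δh) = (-145, -5, -0.6); to C = (100, -155, +1.2).
Solve a·Δx + b·Δy = Δz: det = (-145)·(-155) − 100·(-5) = 22975.
∂z/∂x = [(-0.6)·(-155) − (+1.2)·(-5)] / 22975 = +0.004309
∂z/∂y = [(-145)·(+1.2) − 100·(-0.6)] / 22975 = -0.004962
Steepest decrease is along −∇f = (-0.004309 E, +0.004962 N) → northwest.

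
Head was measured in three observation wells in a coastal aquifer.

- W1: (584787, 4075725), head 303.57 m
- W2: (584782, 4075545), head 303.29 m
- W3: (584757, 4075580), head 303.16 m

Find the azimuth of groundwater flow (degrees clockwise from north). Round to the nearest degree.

259°

Differences from W1: to W2 (Δx, Δy, Δh) = (-5, -180, -0.28); to W3 = (-30, -145, -0.41).
Determinant of the coordinate differences = (-5)·(-145) − (-30)·(-180) = -4675.
∂h/∂x = [(-0.28)·(-145) − (-0.41)·(-180)] / -4675 = +0.007102
∂h/∂y = [(-5)·(-0.41) − (-30)·(-0.28)] / -4675 = +0.001358
Flow direction (−∇h) has components (-0.007102 E, -0.001358 N).
Azimuth = atan2(E, N) = atan2(-0.007102, -0.001358) = 259.2° ≈ 259°.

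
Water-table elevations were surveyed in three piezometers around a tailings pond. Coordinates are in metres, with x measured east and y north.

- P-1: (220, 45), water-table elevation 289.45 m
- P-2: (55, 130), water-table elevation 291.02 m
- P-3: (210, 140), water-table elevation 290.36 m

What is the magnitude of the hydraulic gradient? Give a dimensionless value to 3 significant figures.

Three-point gradient (reference P-1): Δ to P-2 = (-165, 85, +1.57), Δ to P-3 = (-10, 95, +0.91).
∂h/∂x = -0.004843, ∂h/∂y = +0.009069 (det = -14825).
|∇h| = √(-0.004843² + 0.009069²) = 0.01028

0.0103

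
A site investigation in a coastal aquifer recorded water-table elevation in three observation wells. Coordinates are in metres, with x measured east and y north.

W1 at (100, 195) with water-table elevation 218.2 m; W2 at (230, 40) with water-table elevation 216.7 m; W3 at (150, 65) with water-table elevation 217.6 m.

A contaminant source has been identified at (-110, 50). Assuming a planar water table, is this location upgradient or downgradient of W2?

With h = a·x + b·y + c and W1 as origin, the differences give:
  130·a + (-155)·b = -1.5
  50·a + (-130)·b = -0.6
Eliminate b (×(-130) and ×(-155), subtract): -9150·a = 102.00 → a = ∂h/∂x = -0.01115
Back-substitute: b = ∂h/∂y = +0.0003279.
Head at (-110, 50) = 218.2 + (-0.01115)·(-210) + (+0.0003279)·(-145) = 220.49 m.
That is higher than the 216.7 m at W2, so the point is upgradient.

upgradient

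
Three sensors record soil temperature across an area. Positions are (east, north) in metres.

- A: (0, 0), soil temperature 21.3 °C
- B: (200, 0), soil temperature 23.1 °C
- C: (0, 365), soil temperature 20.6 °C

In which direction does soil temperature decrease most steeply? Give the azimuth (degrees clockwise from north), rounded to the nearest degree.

∂T/∂x = (23.1 − 21.3) / (200 − 0) = +0.009000
∂T/∂y = (20.6 − 21.3) / (365 − 0) = -0.001918
Steepest decrease is along −∇f: components (-0.009000 E, +0.001918 N).
Azimuth = atan2(-0.009000, +0.001918) = 282.0° ≈ 282°.

282°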